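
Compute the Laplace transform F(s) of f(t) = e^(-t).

F(s) = 1/(s + 1)

L{1} = 1/s.
By the first shifting theorem, multiplying by e^(-t) replaces s with s + 1.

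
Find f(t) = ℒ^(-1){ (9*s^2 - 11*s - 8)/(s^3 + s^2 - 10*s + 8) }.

Factor the denominator: s^3 + s^2 - 10*s + 8 = (s - 2)*(s - 1)*(s + 4).
Partial fraction decomposition gives [1/(s - 2)] + [6/(s + 4)] + [2/(s - 1)].
Invert each term: 1/(s - 2) ↔ e^(2t); 6/(s + 4) ↔ 6e^(-4t); 2/(s - 1) ↔ 2e^(t).

f(t) = exp(2*t) + 2*exp(t) + 6*exp(-4*t)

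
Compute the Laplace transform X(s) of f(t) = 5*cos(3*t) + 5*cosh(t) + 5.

Apply the Laplace transform termwise.
L{5} = 5/s; (5)·[L{cosh(t)} = s/(s^2 - 1)]; (5)·[L{cos(3t)} = s/(s^2 + 9)].

X(s) = 5*s/(s^2 + 9) + 5*s/(s^2 - 1) + 5/s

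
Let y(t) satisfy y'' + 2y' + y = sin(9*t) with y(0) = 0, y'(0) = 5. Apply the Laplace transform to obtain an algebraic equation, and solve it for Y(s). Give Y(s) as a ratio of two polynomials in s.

Y(s) = (5*s^2 + 414)/(s^4 + 2*s^3 + 82*s^2 + 162*s + 81)

Transform both sides with L{·}.
With L{y''} = s^2 Y - s·y(0) - y'(0) and L{y'} = sY - y(0), with y(0) = 0, y'(0) = 5: the LHS transforms to (s^2 + 2*s + 1)Y - (5).
The right side is L{sin(9*t)} = 9/(s^2 + 81).
So (s^2 + 2*s + 1)Y = 9/(s^2 + 81) + (5).
Isolate Y and clear denominators.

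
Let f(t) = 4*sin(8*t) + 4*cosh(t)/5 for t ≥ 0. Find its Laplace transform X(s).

X(s) = 4*s/(5*(s^2 - 1)) + 32/(s^2 + 64)

Apply the Laplace transform termwise.
(4)·[L{sin(8t)} = 8/(s^2 + 64)]; (4/5)·[L{cosh(t)} = s/(s^2 - 1)].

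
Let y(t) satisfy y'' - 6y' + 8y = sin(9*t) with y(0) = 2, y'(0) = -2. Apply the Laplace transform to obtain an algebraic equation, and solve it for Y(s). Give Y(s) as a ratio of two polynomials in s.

Y(s) = (2*s^3 - 14*s^2 + 162*s - 1125)/(s^4 - 6*s^3 + 89*s^2 - 486*s + 648)

Laplace-transform each side.
Using L{y''} = s^2 Y - s·y(0) - y'(0) and L{y'} = sY - y(0), with y(0) = 2, y'(0) = -2, the left side becomes (s^2 - 6*s + 8)Y - (2*s - 14).
The right side is L{sin(9*t)} = 9/(s^2 + 81).
So (s^2 - 6*s + 8)Y = 9/(s^2 + 81) + (2*s - 14).
Solve for Y(s) and write it as one ratio of polynomials.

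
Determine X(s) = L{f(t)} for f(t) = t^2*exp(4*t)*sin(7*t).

L{sin(7t)} = 7/(s^2 + 49).
Multiplying by e^(4t) shifts s → s - 4, so L{exp(4*t)*sin(7*t)} = 7/((s - 4)^2 + 49).
Then apply L{t^2·g(t)} = (-1)^2 d^2/ds^2[G(s)] with G(s) = 7/((s - 4)^2 + 49):
differentiating 2 times and applying the sign gives 14*(3*s^2 - 24*s - 1)/(s^2 - 8*s + 65)^3.

X(s) = 14*(3*s^2 - 24*s - 1)/(s^2 - 8*s + 65)^3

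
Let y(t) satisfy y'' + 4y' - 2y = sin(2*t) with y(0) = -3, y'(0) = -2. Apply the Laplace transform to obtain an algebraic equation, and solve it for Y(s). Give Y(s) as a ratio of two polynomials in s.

Transform both sides with L{·}.
The derivative rules (L{y''} = s^2 Y - s·y(0) - y'(0) and L{y'} = sY - y(0), with y(0) = -3, y'(0) = -2) turn the left side into (s^2 + 4*s - 2)Y - (-3*s - 14).
The right side is L{sin(2*t)} = 2/(s^2 + 4).
So (s^2 + 4*s - 2)Y = 2/(s^2 + 4) + (-3*s - 14).
Solve for Y(s) and write it as one ratio of polynomials.

Y(s) = (-3*s^3 - 14*s^2 - 12*s - 54)/(s^4 + 4*s^3 + 2*s^2 + 16*s - 8)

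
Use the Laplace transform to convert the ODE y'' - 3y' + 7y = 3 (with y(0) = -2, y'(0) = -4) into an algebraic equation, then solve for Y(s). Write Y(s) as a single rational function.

Transform both sides with L{·}.
With L{y''} = s^2 Y - s·y(0) - y'(0) and L{y'} = sY - y(0), with y(0) = -2, y'(0) = -4: the LHS transforms to (s^2 - 3*s + 7)Y - (-2*s + 2).
The right side is L{3} = 3/s.
So (s^2 - 3*s + 7)Y = 3/s + (-2*s + 2).
Divide through and combine into a single rational function.

Y(s) = (-2*s^2 + 2*s + 3)/(s^3 - 3*s^2 + 7*s)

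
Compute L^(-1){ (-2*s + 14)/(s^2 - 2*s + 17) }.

3*exp(t)*sin(4*t) - 2*exp(t)*cos(4*t)

Complete the square in the denominator: s^2 - 2*s + 17 = (s - 1)^2 + 4^2.
Split the numerator to match: -2*s + 14 = -2·(s - 1) + 3·4.
Invert each term: -2·(s - 1)/((s - 1)^2 + 16) ↔ -2e^(t)cos(4t); 3·4/((s - 1)^2 + 16) ↔ 3e^(t)sin(4t).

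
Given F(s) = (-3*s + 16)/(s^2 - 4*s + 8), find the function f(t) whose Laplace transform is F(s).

Complete the square in the denominator: s^2 - 4*s + 8 = (s - 2)^2 + 2^2.
Split the numerator to match: -3*s + 16 = -3·(s - 2) + 5·2.
Invert each term: -3·(s - 2)/((s - 2)^2 + 4) ↔ -3e^(2t)cos(2t); 5·2/((s - 2)^2 + 4) ↔ 5e^(2t)sin(2t).

f(t) = 5*exp(2*t)*sin(2*t) - 3*exp(2*t)*cos(2*t)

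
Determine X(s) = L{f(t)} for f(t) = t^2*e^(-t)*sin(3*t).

L{sin(3t)} = 3/(s^2 + 9).
Multiplying by e^(-t) shifts s → s + 1, so L{e^(-t)*sin(3*t)} = 3/((s + 1)^2 + 9).
Then apply L{t^2·g(t)} = (-1)^2 d^2/ds^2[G(s)] with G(s) = 3/((s + 1)^2 + 9):
differentiating 2 times and applying the sign gives 18*(s^2 + 2*s - 2)/(s^2 + 2*s + 10)^3.

X(s) = 18*(s^2 + 2*s - 2)/(s^2 + 2*s + 10)^3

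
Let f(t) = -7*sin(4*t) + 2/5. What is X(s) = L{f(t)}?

X(s) = -28/(s^2 + 16) + 2/(5*s)

Apply the Laplace transform termwise.
L{2/5} = (2/5)/s; (-7)·[L{sin(4t)} = 4/(s^2 + 16)].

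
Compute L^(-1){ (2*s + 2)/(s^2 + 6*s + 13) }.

Complete the square in the denominator: s^2 + 6*s + 13 = (s + 3)^2 + 2^2.
Split the numerator to match: 2*s + 2 = 2·(s + 3) - 2·2.
Invert each term: 2·(s + 3)/((s + 3)^2 + 4) ↔ 2e^(-3t)cos(2t); -2·2/((s + 3)^2 + 4) ↔ -2e^(-3t)sin(2t).

-2*exp(-3*t)*sin(2*t) + 2*exp(-3*t)*cos(2*t)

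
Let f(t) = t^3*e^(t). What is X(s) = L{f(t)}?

L{t^3} = 3!/s^4 = 6/s^4.
By the first shifting theorem, multiplying by e^(t) replaces s with s - 1.

X(s) = 6/(s - 1)^4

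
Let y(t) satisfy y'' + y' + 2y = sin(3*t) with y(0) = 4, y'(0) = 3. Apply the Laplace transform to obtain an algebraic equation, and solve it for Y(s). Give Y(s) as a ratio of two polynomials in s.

Transform both sides with L{·}.
The derivative rules (L{y''} = s^2 Y - s·y(0) - y'(0) and L{y'} = sY - y(0), with y(0) = 4, y'(0) = 3) turn the left side into (s^2 + s + 2)Y - (4*s + 7).
The right side is L{sin(3*t)} = 3/(s^2 + 9).
So (s^2 + s + 2)Y = 3/(s^2 + 9) + (4*s + 7).
Isolate Y and clear denominators.

Y(s) = (4*s^3 + 7*s^2 + 36*s + 66)/(s^4 + s^3 + 11*s^2 + 9*s + 18)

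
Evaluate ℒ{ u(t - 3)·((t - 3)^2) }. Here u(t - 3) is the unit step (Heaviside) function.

By the second shifting theorem, L{u(t - c)·g(t - c)} = e^(-cs)·H(s) with c = 3 and H(s) = L{g(t)}.
L{t^2} = 2!/s^3 = 2/s^3.

2*exp(-3*s)/s^3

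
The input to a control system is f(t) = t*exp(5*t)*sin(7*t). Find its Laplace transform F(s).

L{sin(7t)} = 7/(s^2 + 49).
Multiplying by e^(5t) shifts s → s - 5, so L{exp(5*t)*sin(7*t)} = 7/((s - 5)^2 + 49).
Then apply L{t·g(t)} = -d/ds[G(s)] with G(s) = 7/((s - 5)^2 + 49):
differentiating 1 time and applying the sign gives 14*(s - 5)/(s^2 - 10*s + 74)^2.

F(s) = 14*(s - 5)/(s^2 - 10*s + 74)^2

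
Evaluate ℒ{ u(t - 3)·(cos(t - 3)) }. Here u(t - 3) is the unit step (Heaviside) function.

By the second shifting theorem, L{u(t - c)·g(t - c)} = e^(-cs)·G(s) with c = 3 and G(s) = L{g(t)}.
L{cos(t)} = s/(s^2 + 1).

s*exp(-3*s)/(s^2 + 1)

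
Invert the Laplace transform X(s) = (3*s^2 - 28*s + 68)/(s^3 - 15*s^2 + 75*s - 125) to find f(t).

Factor the denominator: s^3 - 15*s^2 + 75*s - 125 = (s - 5)^3.
Partial fraction decomposition gives [3/(s - 5)] + [2/(s - 5)^2] + [3/(s - 5)^3].
Invert each term: 3/(s - 5) ↔ 3e^(5t); 2/(s - 5)^2 ↔ 2t·e^(5t); 3/(s - 5)^3 ↔ (3/2)t^2·e^(5t).

f(t) = 3*t^2*exp(5*t)/2 + 2*t*exp(5*t) + 3*exp(5*t)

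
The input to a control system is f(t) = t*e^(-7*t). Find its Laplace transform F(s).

L{e^(-7t)} = 1/(s + 7).
Then apply L{t·g(t)} = -d/ds[G(s)] with G(s) = 1/(s + 7):
differentiating 1 time and applying the sign gives (s + 7)^(-2).

F(s) = (s + 7)^(-2)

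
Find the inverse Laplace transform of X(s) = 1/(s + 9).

Since L{e^(-9t)} = 1/(s + 9), the inverse is e^(-9*t).

exp(-9*t)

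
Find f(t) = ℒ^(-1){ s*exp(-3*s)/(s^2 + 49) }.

The factor e^(-3s) signals a time shift by c = 3 (second shifting theorem).
L{cos(7t)} = s/(s^2 + 49), so L^-1{s/(s^2 + 49)} = cos(7*t).
Hence the inverse is u(t - 3) times that function evaluated at t - 3.

f(t) = Heaviside(t - 3)*(cos(7*t - 21))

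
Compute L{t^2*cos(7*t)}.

2*s*(s^2 - 147)/(s^2 + 49)^3

L{cos(7t)} = s/(s^2 + 49).
Then apply L{t^2·g(t)} = (-1)^2 d^2/ds^2[G(s)] with G(s) = s/(s^2 + 49):
differentiating 2 times and applying the sign gives 2*s*(s^2 - 147)/(s^2 + 49)^3.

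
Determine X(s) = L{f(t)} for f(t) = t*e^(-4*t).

L{e^(-4t)} = 1/(s + 4).
Then apply L{t·g(t)} = -d/ds[G(s)] with G(s) = 1/(s + 4):
differentiating 1 time and applying the sign gives (s + 4)^(-2).

X(s) = (s + 4)^(-2)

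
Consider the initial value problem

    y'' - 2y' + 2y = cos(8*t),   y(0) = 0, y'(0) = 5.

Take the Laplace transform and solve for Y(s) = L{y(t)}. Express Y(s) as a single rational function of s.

Transform both sides with L{·}.
With L{y''} = s^2 Y - s·y(0) - y'(0) and L{y'} = sY - y(0), with y(0) = 0, y'(0) = 5: the LHS transforms to (s^2 - 2*s + 2)Y - (5).
The right side is L{cos(8*t)} = s/(s^2 + 64).
So (s^2 - 2*s + 2)Y = s/(s^2 + 64) + (5).
Isolate Y and clear denominators.

Y(s) = (5*s^2 + s + 320)/(s^4 - 2*s^3 + 66*s^2 - 128*s + 128)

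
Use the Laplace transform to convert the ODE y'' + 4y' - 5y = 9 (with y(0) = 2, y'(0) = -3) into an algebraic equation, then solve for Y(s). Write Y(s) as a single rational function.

Y(s) = (2*s^2 + 5*s + 9)/(s^3 + 4*s^2 - 5*s)

Take the Laplace transform of both sides.
With L{y''} = s^2 Y - s·y(0) - y'(0) and L{y'} = sY - y(0), with y(0) = 2, y'(0) = -3: the LHS transforms to (s^2 + 4*s - 5)Y - (2*s + 5).
The right side is L{9} = 9/s.
So (s^2 + 4*s - 5)Y = 9/s + (2*s + 5).
Isolate Y and clear denominators.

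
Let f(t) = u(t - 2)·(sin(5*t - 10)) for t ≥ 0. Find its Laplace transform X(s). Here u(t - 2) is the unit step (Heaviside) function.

X(s) = 5*exp(-2*s)/(s^2 + 25)

By the second shifting theorem, L{u(t - c)·g(t - c)} = e^(-cs)·G(s) with c = 2 and G(s) = L{g(t)}.
L{sin(5t)} = 5/(s^2 + 25).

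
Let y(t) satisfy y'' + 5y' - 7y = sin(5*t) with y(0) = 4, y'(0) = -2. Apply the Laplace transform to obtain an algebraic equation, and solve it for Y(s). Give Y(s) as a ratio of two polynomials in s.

Y(s) = (4*s^3 + 18*s^2 + 100*s + 455)/(s^4 + 5*s^3 + 18*s^2 + 125*s - 175)

Laplace-transform each side.
Using L{y''} = s^2 Y - s·y(0) - y'(0) and L{y'} = sY - y(0), with y(0) = 4, y'(0) = -2, the left side becomes (s^2 + 5*s - 7)Y - (4*s + 18).
The right side is L{sin(5*t)} = 5/(s^2 + 25).
So (s^2 + 5*s - 7)Y = 5/(s^2 + 25) + (4*s + 18).
Solve for Y(s) and write it as one ratio of polynomials.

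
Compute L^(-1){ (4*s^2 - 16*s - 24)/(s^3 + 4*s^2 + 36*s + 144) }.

-4*sin(6*t) + 2*cos(6*t) + 2*exp(-4*t)

Factor the denominator: s^3 + 4*s^2 + 36*s + 144 = (s + 4)*(s^2 + 36).
Partial fraction decomposition gives [2/(s + 4)] + [2*s/(s^2 + 36)] + [-24/(s^2 + 36)].
Invert each term: 2/(s + 4) ↔ 2e^(-4t); 2·s/(s^2 + 36) ↔ 2cos(6t); -4·6/(s^2 + 36) ↔ -4sin(6t).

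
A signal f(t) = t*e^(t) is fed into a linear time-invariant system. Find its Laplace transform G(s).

G(s) = (s - 1)^(-2)

L{e^(t)} = 1/(s - 1).
Then apply L{t·g(t)} = -d/ds[H(s)] with H(s) = 1/(s - 1):
differentiating 1 time and applying the sign gives (s - 1)^(-2).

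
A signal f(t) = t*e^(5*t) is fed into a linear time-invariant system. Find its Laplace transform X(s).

X(s) = (s - 5)^(-2)

L{t} = 1!/s^2 = 1/s^2.
By the first shifting theorem, multiplying by e^(5t) replaces s with s - 5.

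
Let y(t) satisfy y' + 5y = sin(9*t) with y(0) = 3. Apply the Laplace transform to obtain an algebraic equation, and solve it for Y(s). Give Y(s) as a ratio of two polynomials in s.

Y(s) = (3*s^2 + 252)/(s^3 + 5*s^2 + 81*s + 405)

Apply the Laplace transform to the equation.
With L{y'} = sY - y(0) = sY - 3: the LHS transforms to (s + 5)Y - (3).
The right side is L{sin(9*t)} = 9/(s^2 + 81).
So (s + 5)Y = 9/(s^2 + 81) + (3).
Divide through and combine into a single rational function.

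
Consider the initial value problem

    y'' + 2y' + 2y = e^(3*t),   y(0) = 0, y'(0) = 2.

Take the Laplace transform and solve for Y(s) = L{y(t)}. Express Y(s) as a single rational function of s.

Take the Laplace transform of both sides.
With L{y''} = s^2 Y - s·y(0) - y'(0) and L{y'} = sY - y(0), with y(0) = 0, y'(0) = 2: the LHS transforms to (s^2 + 2*s + 2)Y - (2).
The right side is L{e^(3*t)} = 1/(s - 3).
So (s^2 + 2*s + 2)Y = 1/(s - 3) + (2).
Solve for Y(s) and write it as one ratio of polynomials.

Y(s) = (2*s - 5)/(s^3 - s^2 - 4*s - 6)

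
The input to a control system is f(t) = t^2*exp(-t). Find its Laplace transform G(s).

G(s) = 2/(s + 1)^3

L{e^(-t)} = 1/(s + 1).
Then apply L{t^2·g(t)} = (-1)^2 d^2/ds^2[H(s)] with H(s) = 1/(s + 1):
differentiating 2 times and applying the sign gives 2/(s + 1)^3.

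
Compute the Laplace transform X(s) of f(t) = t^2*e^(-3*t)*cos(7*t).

L{cos(7t)} = s/(s^2 + 49).
Multiplying by e^(-3t) shifts s → s + 3, so L{e^(-3*t)*cos(7*t)} = (s + 3)/((s + 3)^2 + 49).
Then apply L{t^2·g(t)} = (-1)^2 d^2/ds^2[G(s)] with G(s) = (s + 3)/((s + 3)^2 + 49):
differentiating 2 times and applying the sign gives 2*(s + 3)*(s^2 + 6*s - 138)/(s^2 + 6*s + 58)^3.

X(s) = 2*(s + 3)*(s^2 + 6*s - 138)/(s^2 + 6*s + 58)^3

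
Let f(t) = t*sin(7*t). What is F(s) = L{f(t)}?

L{sin(7t)} = 7/(s^2 + 49).
Then apply L{t·g(t)} = -d/ds[G(s)] with G(s) = 7/(s^2 + 49):
differentiating 1 time and applying the sign gives 14*s/(s^2 + 49)^2.

F(s) = 14*s/(s^2 + 49)^2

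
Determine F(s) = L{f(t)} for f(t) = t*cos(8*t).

F(s) = (s - 8)*(s + 8)/(s^2 + 64)^2

L{cos(8t)} = s/(s^2 + 64).
Then apply L{t·g(t)} = -d/ds[G(s)] with G(s) = s/(s^2 + 64):
differentiating 1 time and applying the sign gives (s - 8)*(s + 8)/(s^2 + 64)^2.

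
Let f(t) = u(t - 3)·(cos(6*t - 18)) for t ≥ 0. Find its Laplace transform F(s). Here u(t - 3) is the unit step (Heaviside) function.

By the second shifting theorem, L{u(t - c)·g(t - c)} = e^(-cs)·G(s) with c = 3 and G(s) = L{g(t)}.
L{cos(6t)} = s/(s^2 + 36).

F(s) = s*exp(-3*s)/(s^2 + 36)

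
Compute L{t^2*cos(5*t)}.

L{cos(5t)} = s/(s^2 + 25).
Then apply L{t^2·g(t)} = (-1)^2 d^2/ds^2[G(s)] with G(s) = s/(s^2 + 25):
differentiating 2 times and applying the sign gives 2*s*(s^2 - 75)/(s^2 + 25)^3.

2*s*(s^2 - 75)/(s^2 + 25)^3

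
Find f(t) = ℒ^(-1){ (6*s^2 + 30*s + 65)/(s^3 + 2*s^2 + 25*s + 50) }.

f(t) = 4*sin(5*t) + 5*cos(5*t) + exp(-2*t)

Factor the denominator: s^3 + 2*s^2 + 25*s + 50 = (s + 2)*(s^2 + 25).
Partial fraction decomposition gives [1/(s + 2)] + [5*s/(s^2 + 25)] + [20/(s^2 + 25)].
Invert each term: 1/(s + 2) ↔ e^(-2t); 5·s/(s^2 + 25) ↔ 5cos(5t); 4·5/(s^2 + 25) ↔ 4sin(5t).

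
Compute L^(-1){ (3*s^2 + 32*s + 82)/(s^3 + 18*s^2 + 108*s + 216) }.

-t^2*exp(-6*t) - 4*t*exp(-6*t) + 3*exp(-6*t)

Factor the denominator: s^3 + 18*s^2 + 108*s + 216 = (s + 6)^3.
Partial fraction decomposition gives [3/(s + 6)] + [-4/(s + 6)^2] + [-2/(s + 6)^3].
Invert each term: 3/(s + 6) ↔ 3e^(-6t); -4/(s + 6)^2 ↔ -4t·e^(-6t); -2/(s + 6)^3 ↔ (-1)t^2·e^(-6t).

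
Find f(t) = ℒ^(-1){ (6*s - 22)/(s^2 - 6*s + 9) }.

Factor the denominator: s^2 - 6*s + 9 = (s - 3)^2.
Partial fraction decomposition gives [6/(s - 3)] + [-4/(s - 3)^2].
Invert each term: 6/(s - 3) ↔ 6e^(3t); -4/(s - 3)^2 ↔ -4t·e^(3t).

f(t) = -4*t*exp(3*t) + 6*exp(3*t)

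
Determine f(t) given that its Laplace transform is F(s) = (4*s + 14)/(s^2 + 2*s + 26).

Complete the square in the denominator: s^2 + 2*s + 26 = (s + 1)^2 + 5^2.
Split the numerator to match: 4*s + 14 = 4·(s + 1) + 2·5.
Invert each term: 4·(s + 1)/((s + 1)^2 + 25) ↔ 4e^(-t)cos(5t); 2·5/((s + 1)^2 + 25) ↔ 2e^(-t)sin(5t).

f(t) = 2*exp(-t)*sin(5*t) + 4*exp(-t)*cos(5*t)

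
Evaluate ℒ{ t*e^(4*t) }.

(s - 4)^(-2)

L{e^(4t)} = 1/(s - 4).
Then apply L{t·g(t)} = -d/ds[G(s)] with G(s) = 1/(s - 4):
differentiating 1 time and applying the sign gives (s - 4)^(-2).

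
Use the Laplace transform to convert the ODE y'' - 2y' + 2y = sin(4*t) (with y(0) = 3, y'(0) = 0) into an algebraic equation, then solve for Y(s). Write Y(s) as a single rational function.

Transform both sides with L{·}.
The derivative rules (L{y''} = s^2 Y - s·y(0) - y'(0) and L{y'} = sY - y(0), with y(0) = 3, y'(0) = 0) turn the left side into (s^2 - 2*s + 2)Y - (3*s - 6).
The right side is L{sin(4*t)} = 4/(s^2 + 16).
So (s^2 - 2*s + 2)Y = 4/(s^2 + 16) + (3*s - 6).
Divide through and combine into a single rational function.

Y(s) = (3*s^3 - 6*s^2 + 48*s - 92)/(s^4 - 2*s^3 + 18*s^2 - 32*s + 32)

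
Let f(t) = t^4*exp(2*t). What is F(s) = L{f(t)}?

L{t^4} = 4!/s^5 = 24/s^5.
By the first shifting theorem, multiplying by e^(2t) replaces s with s - 2.

F(s) = 24/(s - 2)^5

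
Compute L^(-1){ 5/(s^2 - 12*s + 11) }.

Rewrite the denominator: s^2 - 12*s + 11 = (s - 6)^2 - 25.
The form in (s - 6) signals a first-shifting-theorem factor e^(6t).
Since L{sinh(5t)} = 5/(s^2 - 25), the inverse is exp(6*t)*sinh(5*t).

exp(6*t)*sinh(5*t)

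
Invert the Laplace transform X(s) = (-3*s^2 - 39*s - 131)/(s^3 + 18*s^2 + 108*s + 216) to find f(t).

f(t) = -5*t^2*exp(-6*t)/2 - 3*t*exp(-6*t) - 3*exp(-6*t)

Factor the denominator: s^3 + 18*s^2 + 108*s + 216 = (s + 6)^3.
Partial fraction decomposition gives [-3/(s + 6)] + [-3/(s + 6)^2] + [-5/(s + 6)^3].
Invert each term: -3/(s + 6) ↔ -3e^(-6t); -3/(s + 6)^2 ↔ -3t·e^(-6t); -5/(s + 6)^3 ↔ (-5/2)t^2·e^(-6t).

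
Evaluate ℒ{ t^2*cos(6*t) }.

2*s*(s^2 - 108)/(s^2 + 36)^3

L{cos(6t)} = s/(s^2 + 36).
Then apply L{t^2·g(t)} = (-1)^2 d^2/ds^2[H(s)] with H(s) = s/(s^2 + 36):
differentiating 2 times and applying the sign gives 2*s*(s^2 - 108)/(s^2 + 36)^3.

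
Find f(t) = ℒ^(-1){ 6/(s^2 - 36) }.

f(t) = sinh(6*t)

Since L{sinh(6t)} = 6/(s^2 - 36), the inverse is sinh(6*t).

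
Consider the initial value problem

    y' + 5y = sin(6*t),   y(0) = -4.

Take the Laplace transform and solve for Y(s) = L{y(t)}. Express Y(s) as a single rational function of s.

Apply the Laplace transform to the equation.
The derivative rules (L{y'} = sY - y(0) = sY - (-4)) turn the left side into (s + 5)Y - (-4).
The right side is L{sin(6*t)} = 6/(s^2 + 36).
So (s + 5)Y = 6/(s^2 + 36) + (-4).
Isolate Y and clear denominators.

Y(s) = (-4*s^2 - 138)/(s^3 + 5*s^2 + 36*s + 180)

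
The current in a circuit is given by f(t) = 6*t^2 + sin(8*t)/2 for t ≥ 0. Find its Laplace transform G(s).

G(s) = 4/(s^2 + 64) + 12/s^3

Apply the Laplace transform termwise.
(1/2)·[L{sin(8t)} = 8/(s^2 + 64)]; (6)·[L{t^2} = 2!/s^3 = 2/s^3].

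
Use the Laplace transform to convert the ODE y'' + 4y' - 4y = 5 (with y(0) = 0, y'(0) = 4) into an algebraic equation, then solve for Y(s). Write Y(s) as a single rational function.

Laplace-transform each side.
The derivative rules (L{y''} = s^2 Y - s·y(0) - y'(0) and L{y'} = sY - y(0), with y(0) = 0, y'(0) = 4) turn the left side into (s^2 + 4*s - 4)Y - (4).
The right side is L{5} = 5/s.
So (s^2 + 4*s - 4)Y = 5/s + (4).
Divide through and combine into a single rational function.

Y(s) = (4*s + 5)/(s^3 + 4*s^2 - 4*s)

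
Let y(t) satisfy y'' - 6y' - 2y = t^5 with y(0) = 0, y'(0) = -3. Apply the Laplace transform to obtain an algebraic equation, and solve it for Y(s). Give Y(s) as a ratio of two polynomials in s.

Take the Laplace transform of both sides.
The derivative rules (L{y''} = s^2 Y - s·y(0) - y'(0) and L{y'} = sY - y(0), with y(0) = 0, y'(0) = -3) turn the left side into (s^2 - 6*s - 2)Y - (-3).
The right side is L{t^5} = 120/s^6.
So (s^2 - 6*s - 2)Y = 120/s^6 + (-3).
Divide through and combine into a single rational function.

Y(s) = (-3*s^6 + 120)/(s^8 - 6*s^7 - 2*s^6)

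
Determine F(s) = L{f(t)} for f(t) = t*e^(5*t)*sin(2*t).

F(s) = 4*(s - 5)/(s^2 - 10*s + 29)^2

L{sin(2t)} = 2/(s^2 + 4).
Multiplying by e^(5t) shifts s → s - 5, so L{e^(5*t)*sin(2*t)} = 2/((s - 5)^2 + 4).
Then apply L{t·g(t)} = -d/ds[G(s)] with G(s) = 2/((s - 5)^2 + 4):
differentiating 1 time and applying the sign gives 4*(s - 5)/(s^2 - 10*s + 29)^2.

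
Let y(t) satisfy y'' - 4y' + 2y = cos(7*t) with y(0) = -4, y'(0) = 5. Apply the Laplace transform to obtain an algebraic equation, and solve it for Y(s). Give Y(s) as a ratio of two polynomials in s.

Take the Laplace transform of both sides.
Using L{y''} = s^2 Y - s·y(0) - y'(0) and L{y'} = sY - y(0), with y(0) = -4, y'(0) = 5, the left side becomes (s^2 - 4*s + 2)Y - (-4*s + 21).
The right side is L{cos(7*t)} = s/(s^2 + 49).
So (s^2 - 4*s + 2)Y = s/(s^2 + 49) + (-4*s + 21).
Solve for Y(s) and write it as one ratio of polynomials.

Y(s) = (-4*s^3 + 21*s^2 - 195*s + 1029)/(s^4 - 4*s^3 + 51*s^2 - 196*s + 98)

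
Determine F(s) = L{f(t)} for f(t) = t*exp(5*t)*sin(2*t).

F(s) = 4*(s - 5)/(s^2 - 10*s + 29)^2

L{sin(2t)} = 2/(s^2 + 4).
Multiplying by e^(5t) shifts s → s - 5, so L{exp(5*t)*sin(2*t)} = 2/((s - 5)^2 + 4).
Then apply L{t·g(t)} = -d/ds[G(s)] with G(s) = 2/((s - 5)^2 + 4):
differentiating 1 time and applying the sign gives 4*(s - 5)/(s^2 - 10*s + 29)^2.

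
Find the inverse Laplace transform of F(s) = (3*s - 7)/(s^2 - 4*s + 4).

-t*exp(2*t) + 3*exp(2*t)

Factor the denominator: s^2 - 4*s + 4 = (s - 2)^2.
Partial fraction decomposition gives [3/(s - 2)] + [-1/(s - 2)^2].
Invert each term: 3/(s - 2) ↔ 3e^(2t); -1/(s - 2)^2 ↔ -t·e^(2t).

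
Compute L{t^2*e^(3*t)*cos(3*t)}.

2*(s - 3)*(s^2 - 6*s - 18)/(s^2 - 6*s + 18)^3

L{cos(3t)} = s/(s^2 + 9).
Multiplying by e^(3t) shifts s → s - 3, so L{e^(3*t)*cos(3*t)} = (s - 3)/((s - 3)^2 + 9).
Then apply L{t^2·g(t)} = (-1)^2 d^2/ds^2[G(s)] with G(s) = (s - 3)/((s - 3)^2 + 9):
differentiating 2 times and applying the sign gives 2*(s - 3)*(s^2 - 6*s - 18)/(s^2 - 6*s + 18)^3.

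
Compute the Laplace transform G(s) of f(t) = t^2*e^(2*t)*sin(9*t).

L{sin(9t)} = 9/(s^2 + 81).
Multiplying by e^(2t) shifts s → s - 2, so L{e^(2*t)*sin(9*t)} = 9/((s - 2)^2 + 81).
Then apply L{t^2·g(t)} = (-1)^2 d^2/ds^2[H(s)] with H(s) = 9/((s - 2)^2 + 81):
differentiating 2 times and applying the sign gives 54*(s^2 - 4*s - 23)/(s^2 - 4*s + 85)^3.

G(s) = 54*(s^2 - 4*s - 23)/(s^2 - 4*s + 85)^3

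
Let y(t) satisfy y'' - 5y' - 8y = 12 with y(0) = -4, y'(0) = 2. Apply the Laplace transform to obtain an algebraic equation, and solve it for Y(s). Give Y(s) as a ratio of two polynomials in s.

Apply the Laplace transform to the equation.
With L{y''} = s^2 Y - s·y(0) - y'(0) and L{y'} = sY - y(0), with y(0) = -4, y'(0) = 2: the LHS transforms to (s^2 - 5*s - 8)Y - (-4*s + 22).
The right side is L{12} = 12/s.
So (s^2 - 5*s - 8)Y = 12/s + (-4*s + 22).
Solve for Y(s) and write it as one ratio of polynomials.

Y(s) = (-4*s^2 + 22*s + 12)/(s^3 - 5*s^2 - 8*s)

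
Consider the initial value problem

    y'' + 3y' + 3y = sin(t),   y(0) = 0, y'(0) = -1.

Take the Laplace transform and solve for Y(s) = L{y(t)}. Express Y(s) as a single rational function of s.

Y(s) = -s^2/(s^4 + 3*s^3 + 4*s^2 + 3*s + 3)

Take the Laplace transform of both sides.
Using L{y''} = s^2 Y - s·y(0) - y'(0) and L{y'} = sY - y(0), with y(0) = 0, y'(0) = -1, the left side becomes (s^2 + 3*s + 3)Y - (-1).
The right side is L{sin(t)} = 1/(s^2 + 1).
So (s^2 + 3*s + 3)Y = 1/(s^2 + 1) + (-1).
Isolate Y and clear denominators.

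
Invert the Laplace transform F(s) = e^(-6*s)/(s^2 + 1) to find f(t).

f(t) = Heaviside(t - 6)*(sin(t - 6))

The factor e^(-6s) signals a time shift by c = 6 (second shifting theorem).
L{sin(t)} = 1/(s^2 + 1), so L^-1{1/(s^2 + 1)} = sin(t).
Hence the inverse is u(t - 6) times that function evaluated at t - 6.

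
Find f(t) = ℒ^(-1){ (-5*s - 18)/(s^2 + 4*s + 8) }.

Complete the square in the denominator: s^2 + 4*s + 8 = (s + 2)^2 + 2^2.
Split the numerator to match: -5*s - 18 = -5·(s + 2) - 4·2.
Invert each term: -5·(s + 2)/((s + 2)^2 + 4) ↔ -5e^(-2t)cos(2t); -4·2/((s + 2)^2 + 4) ↔ -4e^(-2t)sin(2t).

f(t) = -4*exp(-2*t)*sin(2*t) - 5*exp(-2*t)*cos(2*t)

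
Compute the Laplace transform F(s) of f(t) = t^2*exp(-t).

F(s) = 2/(s + 1)^3

L{e^(-t)} = 1/(s + 1).
Then apply L{t^2·g(t)} = (-1)^2 d^2/ds^2[G(s)] with G(s) = 1/(s + 1):
differentiating 2 times and applying the sign gives 2/(s + 1)^3.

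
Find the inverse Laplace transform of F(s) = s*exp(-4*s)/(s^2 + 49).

Heaviside(t - 4)*(cos(7*t - 28))

The factor e^(-4s) signals a time shift by c = 4 (second shifting theorem).
L{cos(7t)} = s/(s^2 + 49), so L^-1{s/(s^2 + 49)} = cos(7*t).
Hence the inverse is u(t - 4) times that function evaluated at t - 4.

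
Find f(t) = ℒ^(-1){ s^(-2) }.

f(t) = t

Since L{t} = 1!/s^2 = 1/s^2, the inverse is t.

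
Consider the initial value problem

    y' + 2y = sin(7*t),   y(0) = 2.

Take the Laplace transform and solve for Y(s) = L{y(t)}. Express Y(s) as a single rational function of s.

Transform both sides with L{·}.
The derivative rules (L{y'} = sY - y(0) = sY - 2) turn the left side into (s + 2)Y - (2).
The right side is L{sin(7*t)} = 7/(s^2 + 49).
So (s + 2)Y = 7/(s^2 + 49) + (2).
Isolate Y and clear denominators.

Y(s) = (2*s^2 + 105)/(s^3 + 2*s^2 + 49*s + 98)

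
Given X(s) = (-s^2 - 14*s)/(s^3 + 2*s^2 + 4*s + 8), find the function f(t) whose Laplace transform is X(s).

f(t) = -3*sin(2*t) - 4*cos(2*t) + 3*exp(-2*t)

Factor the denominator: s^3 + 2*s^2 + 4*s + 8 = (s + 2)*(s^2 + 4).
Partial fraction decomposition gives [3/(s + 2)] + [-4*s/(s^2 + 4)] + [-6/(s^2 + 4)].
Invert each term: 3/(s + 2) ↔ 3e^(-2t); -4·s/(s^2 + 4) ↔ -4cos(2t); -3·2/(s^2 + 4) ↔ -3sin(2t).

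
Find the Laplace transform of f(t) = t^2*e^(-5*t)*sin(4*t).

L{sin(4t)} = 4/(s^2 + 16).
Multiplying by e^(-5t) shifts s → s + 5, so L{e^(-5*t)*sin(4*t)} = 4/((s + 5)^2 + 16).
Then apply L{t^2·g(t)} = (-1)^2 d^2/ds^2[G(s)] with G(s) = 4/((s + 5)^2 + 16):
differentiating 2 times and applying the sign gives 8*(3*s^2 + 30*s + 59)/(s^2 + 10*s + 41)^3.

8*(3*s^2 + 30*s + 59)/(s^2 + 10*s + 41)^3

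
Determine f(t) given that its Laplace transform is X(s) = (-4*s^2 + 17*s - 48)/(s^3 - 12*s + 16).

f(t) = -5*t*exp(2*t) + exp(2*t) - 5*exp(-4*t)

Factor the denominator: s^3 - 12*s + 16 = (s - 2)^2*(s + 4).
Partial fraction decomposition gives [1/(s - 2)] + [-5/(s - 2)^2] + [-5/(s + 4)].
Invert each term: 1/(s - 2) ↔ e^(2t); -5/(s - 2)^2 ↔ -5t·e^(2t); -5/(s + 4) ↔ -5e^(-4t).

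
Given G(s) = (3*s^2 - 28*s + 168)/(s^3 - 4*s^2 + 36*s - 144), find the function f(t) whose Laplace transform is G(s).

f(t) = 2*exp(4*t) - 4*sin(6*t) + cos(6*t)

Factor the denominator: s^3 - 4*s^2 + 36*s - 144 = (s - 4)*(s^2 + 36).
Partial fraction decomposition gives [2/(s - 4)] + [s/(s^2 + 36)] + [-24/(s^2 + 36)].
Invert each term: 2/(s - 4) ↔ 2e^(4t); 1·s/(s^2 + 36) ↔ cos(6t); -4·6/(s^2 + 36) ↔ -4sin(6t).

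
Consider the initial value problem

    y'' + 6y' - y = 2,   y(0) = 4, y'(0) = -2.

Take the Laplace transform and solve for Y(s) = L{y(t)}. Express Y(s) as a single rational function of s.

Take the Laplace transform of both sides.
The derivative rules (L{y''} = s^2 Y - s·y(0) - y'(0) and L{y'} = sY - y(0), with y(0) = 4, y'(0) = -2) turn the left side into (s^2 + 6*s - 1)Y - (4*s + 22).
The right side is L{2} = 2/s.
So (s^2 + 6*s - 1)Y = 2/s + (4*s + 22).
Solve for Y(s) and write it as one ratio of polynomials.

Y(s) = (4*s^2 + 22*s + 2)/(s^3 + 6*s^2 - s)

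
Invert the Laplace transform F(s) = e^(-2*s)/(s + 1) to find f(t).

The factor e^(-2s) signals a time shift by c = 2 (second shifting theorem).
L{e^(-t)} = 1/(s + 1), so L^-1{1/(s + 1)} = e^(-t).
Hence the inverse is u(t - 2) times that function evaluated at t - 2.

f(t) = Heaviside(t - 2)*(exp(-t + 2))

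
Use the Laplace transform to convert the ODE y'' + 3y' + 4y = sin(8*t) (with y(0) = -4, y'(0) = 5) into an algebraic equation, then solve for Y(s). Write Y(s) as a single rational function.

Y(s) = (-4*s^3 - 7*s^2 - 256*s - 440)/(s^4 + 3*s^3 + 68*s^2 + 192*s + 256)

Take the Laplace transform of both sides.
The derivative rules (L{y''} = s^2 Y - s·y(0) - y'(0) and L{y'} = sY - y(0), with y(0) = -4, y'(0) = 5) turn the left side into (s^2 + 3*s + 4)Y - (-4*s - 7).
The right side is L{sin(8*t)} = 8/(s^2 + 64).
So (s^2 + 3*s + 4)Y = 8/(s^2 + 64) + (-4*s - 7).
Solve for Y(s) and write it as one ratio of polynomials.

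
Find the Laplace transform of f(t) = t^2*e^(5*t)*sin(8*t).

L{sin(8t)} = 8/(s^2 + 64).
Multiplying by e^(5t) shifts s → s - 5, so L{e^(5*t)*sin(8*t)} = 8/((s - 5)^2 + 64).
Then apply L{t^2·g(t)} = (-1)^2 d^2/ds^2[G(s)] with G(s) = 8/((s - 5)^2 + 64):
differentiating 2 times and applying the sign gives 16*(3*s^2 - 30*s + 11)/(s^2 - 10*s + 89)^3.

16*(3*s^2 - 30*s + 11)/(s^2 - 10*s + 89)^3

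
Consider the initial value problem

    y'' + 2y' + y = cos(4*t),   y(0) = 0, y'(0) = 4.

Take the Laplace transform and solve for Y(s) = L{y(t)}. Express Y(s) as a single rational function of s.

Y(s) = (4*s^2 + s + 64)/(s^4 + 2*s^3 + 17*s^2 + 32*s + 16)

Transform both sides with L{·}.
Using L{y''} = s^2 Y - s·y(0) - y'(0) and L{y'} = sY - y(0), with y(0) = 0, y'(0) = 4, the left side becomes (s^2 + 2*s + 1)Y - (4).
The right side is L{cos(4*t)} = s/(s^2 + 16).
So (s^2 + 2*s + 1)Y = s/(s^2 + 16) + (4).
Isolate Y and clear denominators.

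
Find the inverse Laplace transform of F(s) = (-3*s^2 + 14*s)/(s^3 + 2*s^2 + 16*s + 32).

4*sin(4*t) - cos(4*t) - 2*exp(-2*t)

Factor the denominator: s^3 + 2*s^2 + 16*s + 32 = (s + 2)*(s^2 + 16).
Partial fraction decomposition gives [-2/(s + 2)] + [-s/(s^2 + 16)] + [16/(s^2 + 16)].
Invert each term: -2/(s + 2) ↔ -2e^(-2t); -1·s/(s^2 + 16) ↔ -cos(4t); 4·4/(s^2 + 16) ↔ 4sin(4t).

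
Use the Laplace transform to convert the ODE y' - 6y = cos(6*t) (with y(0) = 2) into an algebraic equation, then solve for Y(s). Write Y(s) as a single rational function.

Y(s) = (2*s^2 + s + 72)/(s^3 - 6*s^2 + 36*s - 216)

Laplace-transform each side.
Using L{y'} = sY - y(0) = sY - 2, the left side becomes (s - 6)Y - (2).
The right side is L{cos(6*t)} = s/(s^2 + 36).
So (s - 6)Y = s/(s^2 + 36) + (2).
Isolate Y and clear denominators.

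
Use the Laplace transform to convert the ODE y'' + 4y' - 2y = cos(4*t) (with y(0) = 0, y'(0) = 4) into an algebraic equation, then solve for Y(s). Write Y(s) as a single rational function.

Apply the Laplace transform to the equation.
Using L{y''} = s^2 Y - s·y(0) - y'(0) and L{y'} = sY - y(0), with y(0) = 0, y'(0) = 4, the left side becomes (s^2 + 4*s - 2)Y - (4).
The right side is L{cos(4*t)} = s/(s^2 + 16).
So (s^2 + 4*s - 2)Y = s/(s^2 + 16) + (4).
Isolate Y and clear denominators.

Y(s) = (4*s^2 + s + 64)/(s^4 + 4*s^3 + 14*s^2 + 64*s - 32)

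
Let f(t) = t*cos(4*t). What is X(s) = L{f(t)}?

L{cos(4t)} = s/(s^2 + 16).
Then apply L{t·g(t)} = -d/ds[G(s)] with G(s) = s/(s^2 + 16):
differentiating 1 time and applying the sign gives (s - 4)*(s + 4)/(s^2 + 16)^2.

X(s) = (s - 4)*(s + 4)/(s^2 + 16)^2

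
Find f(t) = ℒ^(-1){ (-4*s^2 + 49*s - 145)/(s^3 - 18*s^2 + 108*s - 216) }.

Factor the denominator: s^3 - 18*s^2 + 108*s - 216 = (s - 6)^3.
Partial fraction decomposition gives [-4/(s - 6)] + [(s - 6)^(-2)] + [5/(s - 6)^3].
Invert each term: -4/(s - 6) ↔ -4e^(6t); 1/(s - 6)^2 ↔ t·e^(6t); 5/(s - 6)^3 ↔ (5/2)t^2·e^(6t).

f(t) = 5*t^2*exp(6*t)/2 + t*exp(6*t) - 4*exp(6*t)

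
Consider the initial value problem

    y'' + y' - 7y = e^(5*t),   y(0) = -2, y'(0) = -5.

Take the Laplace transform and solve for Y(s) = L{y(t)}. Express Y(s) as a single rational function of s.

Y(s) = (-2*s^2 + 3*s + 36)/(s^3 - 4*s^2 - 12*s + 35)

Laplace-transform each side.
Using L{y''} = s^2 Y - s·y(0) - y'(0) and L{y'} = sY - y(0), with y(0) = -2, y'(0) = -5, the left side becomes (s^2 + s - 7)Y - (-2*s - 7).
The right side is L{e^(5*t)} = 1/(s - 5).
So (s^2 + s - 7)Y = 1/(s - 5) + (-2*s - 7).
Solve for Y(s) and write it as one ratio of polynomials.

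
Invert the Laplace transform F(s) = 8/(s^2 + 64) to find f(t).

Since L{sin(8t)} = 8/(s^2 + 64), the inverse is sin(8*t).

f(t) = sin(8*t)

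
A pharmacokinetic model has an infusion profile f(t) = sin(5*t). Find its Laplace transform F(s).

F(s) = 5/(s^2 + 25)

L{sin(5t)} = 5/(s^2 + 25).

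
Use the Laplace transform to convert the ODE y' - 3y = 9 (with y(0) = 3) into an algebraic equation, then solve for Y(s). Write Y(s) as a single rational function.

Y(s) = (3*s + 9)/(s^2 - 3*s)

Laplace-transform each side.
Using L{y'} = sY - y(0) = sY - 3, the left side becomes (s - 3)Y - (3).
The right side is L{9} = 9/s.
So (s - 3)Y = 9/s + (3).
Solve for Y(s) and write it as one ratio of polynomials.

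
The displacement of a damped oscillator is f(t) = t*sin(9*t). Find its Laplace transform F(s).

L{sin(9t)} = 9/(s^2 + 81).
Then apply L{t·g(t)} = -d/ds[G(s)] with G(s) = 9/(s^2 + 81):
differentiating 1 time and applying the sign gives 18*s/(s^2 + 81)^2.

F(s) = 18*s/(s^2 + 81)^2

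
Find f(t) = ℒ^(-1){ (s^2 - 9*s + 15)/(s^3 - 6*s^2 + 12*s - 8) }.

f(t) = t^2*exp(2*t)/2 - 5*t*exp(2*t) + exp(2*t)

Factor the denominator: s^3 - 6*s^2 + 12*s - 8 = (s - 2)^3.
Partial fraction decomposition gives [1/(s - 2)] + [-5/(s - 2)^2] + [(s - 2)^(-3)].
Invert each term: 1/(s - 2) ↔ e^(2t); -5/(s - 2)^2 ↔ -5t·e^(2t); 1/(s - 2)^3 ↔ (1/2)t^2·e^(2t).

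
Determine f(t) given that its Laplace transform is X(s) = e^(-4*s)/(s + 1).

f(t) = Heaviside(t - 4)*(exp(-t + 4))

The factor e^(-4s) signals a time shift by c = 4 (second shifting theorem).
L{e^(-t)} = 1/(s + 1), so L^-1{1/(s + 1)} = e^(-t).
Hence the inverse is u(t - 4) times that function evaluated at t - 4.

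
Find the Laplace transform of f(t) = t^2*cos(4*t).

2*s*(s^2 - 48)/(s^2 + 16)^3

L{cos(4t)} = s/(s^2 + 16).
Then apply L{t^2·g(t)} = (-1)^2 d^2/ds^2[G(s)] with G(s) = s/(s^2 + 16):
differentiating 2 times and applying the sign gives 2*s*(s^2 - 48)/(s^2 + 16)^3.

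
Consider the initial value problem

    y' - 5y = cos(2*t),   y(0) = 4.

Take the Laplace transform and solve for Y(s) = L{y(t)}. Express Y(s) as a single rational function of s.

Y(s) = (4*s^2 + s + 16)/(s^3 - 5*s^2 + 4*s - 20)

Laplace-transform each side.
The derivative rules (L{y'} = sY - y(0) = sY - 4) turn the left side into (s - 5)Y - (4).
The right side is L{cos(2*t)} = s/(s^2 + 4).
So (s - 5)Y = s/(s^2 + 4) + (4).
Isolate Y and clear denominators.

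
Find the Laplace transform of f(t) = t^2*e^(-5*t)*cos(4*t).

2*(s + 5)*(s^2 + 10*s - 23)/(s^2 + 10*s + 41)^3

L{cos(4t)} = s/(s^2 + 16).
Multiplying by e^(-5t) shifts s → s + 5, so L{e^(-5*t)*cos(4*t)} = (s + 5)/((s + 5)^2 + 16).
Then apply L{t^2·g(t)} = (-1)^2 d^2/ds^2[G(s)] with G(s) = (s + 5)/((s + 5)^2 + 16):
differentiating 2 times and applying the sign gives 2*(s + 5)*(s^2 + 10*s - 23)/(s^2 + 10*s + 41)^3.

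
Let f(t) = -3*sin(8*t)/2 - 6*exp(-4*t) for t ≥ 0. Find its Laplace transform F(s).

F(s) = -12/(s^2 + 64) - 6/(s + 4)

By linearity of the Laplace transform, transform each term separately.
(-6)·[L{e^(-4t)} = 1/(s + 4)]; (-3/2)·[L{sin(8t)} = 8/(s^2 + 64)].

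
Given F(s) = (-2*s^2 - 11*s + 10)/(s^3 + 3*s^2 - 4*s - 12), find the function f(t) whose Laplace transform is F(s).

f(t) = -exp(2*t) - 6*exp(-2*t) + 5*exp(-3*t)

Factor the denominator: s^3 + 3*s^2 - 4*s - 12 = (s - 2)*(s + 2)*(s + 3).
Partial fraction decomposition gives [-1/(s - 2)] + [5/(s + 3)] + [-6/(s + 2)].
Invert each term: -1/(s - 2) ↔ -e^(2t); 5/(s + 3) ↔ 5e^(-3t); -6/(s + 2) ↔ -6e^(-2t).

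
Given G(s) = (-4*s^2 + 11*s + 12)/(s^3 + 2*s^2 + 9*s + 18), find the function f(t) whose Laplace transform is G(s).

Factor the denominator: s^3 + 2*s^2 + 9*s + 18 = (s + 2)*(s^2 + 9).
Partial fraction decomposition gives [-2/(s + 2)] + [-2*s/(s^2 + 9)] + [15/(s^2 + 9)].
Invert each term: -2/(s + 2) ↔ -2e^(-2t); -2·s/(s^2 + 9) ↔ -2cos(3t); 5·3/(s^2 + 9) ↔ 5sin(3t).

f(t) = 5*sin(3*t) - 2*cos(3*t) - 2*exp(-2*t)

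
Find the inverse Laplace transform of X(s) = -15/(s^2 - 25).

Since L{sinh(5t)} = 5/(s^2 - 25), the inverse is sinh(5*t), scaled by -3.

-3*sinh(5*t)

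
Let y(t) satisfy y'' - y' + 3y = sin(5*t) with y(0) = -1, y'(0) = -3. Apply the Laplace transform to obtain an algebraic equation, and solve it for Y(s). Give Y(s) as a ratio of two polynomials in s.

Laplace-transform each side.
Using L{y''} = s^2 Y - s·y(0) - y'(0) and L{y'} = sY - y(0), with y(0) = -1, y'(0) = -3, the left side becomes (s^2 - s + 3)Y - (-s - 2).
The right side is L{sin(5*t)} = 5/(s^2 + 25).
So (s^2 - s + 3)Y = 5/(s^2 + 25) + (-s - 2).
Solve for Y(s) and write it as one ratio of polynomials.

Y(s) = (-s^3 - 2*s^2 - 25*s - 45)/(s^4 - s^3 + 28*s^2 - 25*s + 75)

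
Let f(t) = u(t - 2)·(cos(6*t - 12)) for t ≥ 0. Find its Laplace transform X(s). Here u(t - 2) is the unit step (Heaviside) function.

X(s) = s*exp(-2*s)/(s^2 + 36)

By the second shifting theorem, L{u(t - c)·g(t - c)} = e^(-cs)·G(s) with c = 2 and G(s) = L{g(t)}.
L{cos(6t)} = s/(s^2 + 36).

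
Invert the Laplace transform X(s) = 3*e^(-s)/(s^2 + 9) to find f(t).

f(t) = Heaviside(t - 1)*(sin(3*t - 3))

The factor e^(-s) signals a time shift by c = 1 (second shifting theorem).
L{sin(3t)} = 3/(s^2 + 9), so L^-1{3/(s^2 + 9)} = sin(3*t).
Hence the inverse is u(t - 1) times that function evaluated at t - 1.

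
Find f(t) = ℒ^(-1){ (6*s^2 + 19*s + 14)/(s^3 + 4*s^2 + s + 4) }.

f(t) = 3*sin(t) + 4*cos(t) + 2*exp(-4*t)

Factor the denominator: s^3 + 4*s^2 + s + 4 = (s + 4)*(s^2 + 1).
Partial fraction decomposition gives [2/(s + 4)] + [4*s/(s^2 + 1)] + [3/(s^2 + 1)].
Invert each term: 2/(s + 4) ↔ 2e^(-4t); 4·s/(s^2 + 1) ↔ 4cos(t); 3·1/(s^2 + 1) ↔ 3sin(t).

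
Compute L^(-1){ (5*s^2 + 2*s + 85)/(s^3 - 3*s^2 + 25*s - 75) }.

Factor the denominator: s^3 - 3*s^2 + 25*s - 75 = (s - 3)*(s^2 + 25).
Partial fraction decomposition gives [4/(s - 3)] + [s/(s^2 + 25)] + [5/(s^2 + 25)].
Invert each term: 4/(s - 3) ↔ 4e^(3t); 1·s/(s^2 + 25) ↔ cos(5t); 1·5/(s^2 + 25) ↔ sin(5t).

4*exp(3*t) + sin(5*t) + cos(5*t)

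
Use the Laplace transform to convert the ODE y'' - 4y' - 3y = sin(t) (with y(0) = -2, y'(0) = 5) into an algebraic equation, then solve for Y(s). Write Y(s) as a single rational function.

Y(s) = (-2*s^3 + 13*s^2 - 2*s + 14)/(s^4 - 4*s^3 - 2*s^2 - 4*s - 3)

Laplace-transform each side.
The derivative rules (L{y''} = s^2 Y - s·y(0) - y'(0) and L{y'} = sY - y(0), with y(0) = -2, y'(0) = 5) turn the left side into (s^2 - 4*s - 3)Y - (-2*s + 13).
The right side is L{sin(t)} = 1/(s^2 + 1).
So (s^2 - 4*s - 3)Y = 1/(s^2 + 1) + (-2*s + 13).
Solve for Y(s) and write it as one ratio of polynomials.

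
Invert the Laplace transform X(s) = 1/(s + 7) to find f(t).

f(t) = exp(-7*t)

Since L{e^(-7t)} = 1/(s + 7), the inverse is exp(-7*t).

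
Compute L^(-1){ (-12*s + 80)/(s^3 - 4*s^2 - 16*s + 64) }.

Factor the denominator: s^3 - 4*s^2 - 16*s + 64 = (s - 4)^2*(s + 4).
Partial fraction decomposition gives [-2/(s - 4)] + [4/(s - 4)^2] + [2/(s + 4)].
Invert each term: -2/(s - 4) ↔ -2e^(4t); 4/(s - 4)^2 ↔ 4t·e^(4t); 2/(s + 4) ↔ 2e^(-4t).

4*t*exp(4*t) - 2*exp(4*t) + 2*exp(-4*t)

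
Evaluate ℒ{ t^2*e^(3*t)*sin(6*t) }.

36*(s^2 - 6*s - 3)/(s^2 - 6*s + 45)^3

L{sin(6t)} = 6/(s^2 + 36).
Multiplying by e^(3t) shifts s → s - 3, so L{e^(3*t)*sin(6*t)} = 6/((s - 3)^2 + 36).
Then apply L{t^2·g(t)} = (-1)^2 d^2/ds^2[G(s)] with G(s) = 6/((s - 3)^2 + 36):
differentiating 2 times and applying the sign gives 36*(s^2 - 6*s - 3)/(s^2 - 6*s + 45)^3.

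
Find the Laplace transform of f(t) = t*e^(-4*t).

(s + 4)^(-2)

L{t} = 1!/s^2 = 1/s^2.
By the first shifting theorem, multiplying by e^(-4t) replaces s with s + 4.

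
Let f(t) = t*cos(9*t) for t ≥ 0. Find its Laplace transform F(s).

F(s) = (s - 9)*(s + 9)/(s^2 + 81)^2

L{cos(9t)} = s/(s^2 + 81).
Then apply L{t·g(t)} = -d/ds[G(s)] with G(s) = s/(s^2 + 81):
differentiating 1 time and applying the sign gives (s - 9)*(s + 9)/(s^2 + 81)^2.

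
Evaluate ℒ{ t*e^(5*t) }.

L{e^(5t)} = 1/(s - 5).
Then apply L{t·g(t)} = -d/ds[G(s)] with G(s) = 1/(s - 5):
differentiating 1 time and applying the sign gives (s - 5)^(-2).

(s - 5)^(-2)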